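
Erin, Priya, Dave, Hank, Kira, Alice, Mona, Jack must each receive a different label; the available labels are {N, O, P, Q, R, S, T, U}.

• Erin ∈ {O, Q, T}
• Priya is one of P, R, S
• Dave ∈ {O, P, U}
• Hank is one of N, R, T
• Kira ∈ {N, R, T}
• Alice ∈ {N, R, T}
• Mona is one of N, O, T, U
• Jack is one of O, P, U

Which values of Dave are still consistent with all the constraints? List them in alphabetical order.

Among the 8 variables, Q fits only Erin (and all 8 values in {N, O, P, Q, R, S, T, U} must be used), so Erin = Q.
The 7 still-open variables draw from only 7 values {N, O, P, R, S, T, U}, so each is used; only Priya can be S, hence Priya = S.
Hank, Kira, Alice between them cover only {N, R, T} — a naked triple. Remove those values from Mona.
No further eliminations apply; Dave can still be any of O, P, U.

O, P, U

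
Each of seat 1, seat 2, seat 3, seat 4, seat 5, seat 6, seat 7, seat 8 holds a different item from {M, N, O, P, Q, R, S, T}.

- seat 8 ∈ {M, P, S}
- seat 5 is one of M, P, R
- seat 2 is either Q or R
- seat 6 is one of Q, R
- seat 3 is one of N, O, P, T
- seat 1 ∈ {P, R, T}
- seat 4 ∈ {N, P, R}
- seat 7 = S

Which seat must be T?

seat 7 must be S (only option left). Eliminate S elsewhere: seat 8.
The 7 still-open variables draw from only 7 values {M, N, O, P, Q, R, T}, so each is used; only seat 3 can be O, hence seat 3 = O.
The 6 still-open variables draw from only 6 values {M, N, P, Q, R, T}, so each is used; only seat 4 can be N, hence seat 4 = N.
The 5 still-open variables together cover exactly {M, P, Q, R, T} — 5 values for 5 variables — and T appears only in seat 1's list, so seat 1 = T.

seat 1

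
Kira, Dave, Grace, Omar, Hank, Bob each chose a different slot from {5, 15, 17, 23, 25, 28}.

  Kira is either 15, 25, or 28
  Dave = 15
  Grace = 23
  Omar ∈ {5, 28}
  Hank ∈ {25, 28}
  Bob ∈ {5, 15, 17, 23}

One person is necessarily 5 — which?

Omar

Dave's domain is down to {15}, so Dave = 15. So Kira, Bob can't be 15.
Grace must be 23 (only option left). Strike 23 from Bob.
Among the 4 still-open variables, 17 fits only Bob (and all 4 values in {5, 17, 25, 28} must be used), so Bob = 17.
The 3 still-open variables together cover exactly {5, 25, 28} — 3 values for 3 variables — and 5 appears only in Omar's list, so Omar = 5.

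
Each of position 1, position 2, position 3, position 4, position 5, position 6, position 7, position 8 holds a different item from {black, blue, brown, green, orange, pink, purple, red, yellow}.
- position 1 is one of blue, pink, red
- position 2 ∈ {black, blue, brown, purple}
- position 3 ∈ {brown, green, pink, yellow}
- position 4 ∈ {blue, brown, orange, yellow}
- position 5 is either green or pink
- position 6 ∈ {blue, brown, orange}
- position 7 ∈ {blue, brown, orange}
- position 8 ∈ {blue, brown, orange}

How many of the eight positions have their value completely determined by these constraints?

position 6, position 7, position 8 share exactly the 3 values {blue, brown, orange}; by pigeonhole those values go to them, so strike blue, brown, orange from position 1, position 2, position 3, position 4.
position 4 has just one choice, so position 4 = yellow. Strike yellow from position 3.
position 3 and position 5 between them cover only {green, pink} — a naked pair. Remove those values from position 1.
position 1's domain is down to {red}, so position 1 = red.
Determined: position 1=red, position 4=yellow. The other positions each still have more than one consistent value. That makes 2.

2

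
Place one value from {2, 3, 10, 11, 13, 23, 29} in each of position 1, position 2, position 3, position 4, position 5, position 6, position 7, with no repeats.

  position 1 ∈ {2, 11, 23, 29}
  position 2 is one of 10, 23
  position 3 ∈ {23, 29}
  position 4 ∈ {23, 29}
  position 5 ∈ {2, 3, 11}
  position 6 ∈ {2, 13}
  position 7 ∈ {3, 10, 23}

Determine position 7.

Among the 7 variables, 13 fits only position 6 (and all 7 values in {2, 3, 10, 11, 13, 23, 29} must be used), so position 6 = 13.
position 3 and position 4 between them cover only {23, 29} — a naked pair. Remove those values from position 1, position 2, position 7.
position 2 must be 10 (only option left). Eliminate 10 elsewhere: position 7.
So position 7 = 3.

3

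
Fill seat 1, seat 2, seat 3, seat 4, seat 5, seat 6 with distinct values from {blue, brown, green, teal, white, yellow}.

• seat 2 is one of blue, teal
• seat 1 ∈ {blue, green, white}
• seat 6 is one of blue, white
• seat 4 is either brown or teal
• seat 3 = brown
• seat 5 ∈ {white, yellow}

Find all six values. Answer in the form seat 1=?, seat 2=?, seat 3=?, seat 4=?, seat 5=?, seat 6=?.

seat 1=green, seat 2=blue, seat 3=brown, seat 4=teal, seat 5=yellow, seat 6=white

seat 3 must be brown (only option left). Strike brown from seat 4.
seat 4 must be teal (only option left). Remove teal from seat 2.
seat 2 must be blue (only option left). Remove blue from seat 1, seat 6.
seat 6 must be white (only option left). Eliminate white elsewhere: seat 1, seat 5.
seat 1's domain is down to {green}, so seat 1 = green.
seat 5's domain is down to {yellow}, so seat 5 = yellow.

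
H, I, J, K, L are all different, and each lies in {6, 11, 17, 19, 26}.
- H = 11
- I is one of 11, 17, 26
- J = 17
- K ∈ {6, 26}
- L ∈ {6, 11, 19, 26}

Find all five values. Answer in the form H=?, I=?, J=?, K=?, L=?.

H=11, I=26, J=17, K=6, L=19

H must be 11 (only option left). Remove 11 from I, L.
J must be 17 (only option left). Remove 17 from I.
That leaves I = 26. Remove 26 from K, L.
K's domain is down to {6}, so K = 6. Remove 6 from L.
L must be 19 (only option left).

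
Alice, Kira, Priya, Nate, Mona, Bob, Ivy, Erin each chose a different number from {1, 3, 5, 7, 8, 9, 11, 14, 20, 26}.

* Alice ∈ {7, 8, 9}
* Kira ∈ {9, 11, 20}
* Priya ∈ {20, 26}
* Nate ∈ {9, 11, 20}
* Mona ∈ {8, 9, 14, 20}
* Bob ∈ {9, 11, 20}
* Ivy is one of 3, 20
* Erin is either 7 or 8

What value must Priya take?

26

The 8 variables together cover exactly {3, 7, 8, 9, 11, 14, 20, 26} — 8 values for 8 variables — and 3 appears only in Ivy's list, so Ivy = 3.
The 7 still-open variables together cover exactly {7, 8, 9, 11, 14, 20, 26} — 7 values for 7 variables — and 14 appears only in Mona's list, so Mona = 14.
The 6 still-open variables draw from only 6 values {7, 8, 9, 11, 20, 26}, so each is used; only Priya can be 26, hence Priya = 26.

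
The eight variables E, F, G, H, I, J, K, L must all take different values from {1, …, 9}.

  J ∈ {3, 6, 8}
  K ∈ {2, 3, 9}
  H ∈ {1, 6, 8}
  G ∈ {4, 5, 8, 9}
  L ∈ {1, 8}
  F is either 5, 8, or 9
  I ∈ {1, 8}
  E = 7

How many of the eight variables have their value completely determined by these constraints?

3

E has just one choice, so E = 7.
The 2 variables I and L are confined to {1, 8}, which locks those values in; drop them from F, G, H, J.
H has just one choice, so H = 6. So J can't be 6.
That leaves J = 3. So K can't be 3.
Determined: E=7, H=6, J=3. The other variables each still have more than one consistent value. That makes 3.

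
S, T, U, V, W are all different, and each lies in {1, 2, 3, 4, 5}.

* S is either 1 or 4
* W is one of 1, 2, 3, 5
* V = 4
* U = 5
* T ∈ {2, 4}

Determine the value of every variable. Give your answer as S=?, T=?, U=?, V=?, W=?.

U must be 5 (only option left). So W can't be 5.
V has just one choice, so V = 4. Eliminate 4 elsewhere: S, T.
S must be 1 (only option left). Remove 1 from W.
That leaves T = 2. Eliminate 2 elsewhere: W.
W has just one choice, so W = 3.

S=1, T=2, U=5, V=4, W=3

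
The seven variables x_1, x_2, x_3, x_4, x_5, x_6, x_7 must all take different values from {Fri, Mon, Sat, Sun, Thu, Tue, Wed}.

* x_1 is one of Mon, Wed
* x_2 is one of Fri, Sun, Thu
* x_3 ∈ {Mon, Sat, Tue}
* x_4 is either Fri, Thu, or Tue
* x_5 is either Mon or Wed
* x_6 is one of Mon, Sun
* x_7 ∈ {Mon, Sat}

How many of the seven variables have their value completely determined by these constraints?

3

x_1 and x_5 share exactly the 2 values {Mon, Wed}; by pigeonhole those values go to them, so strike Mon, Wed from x_3, x_6, x_7.
x_6 must be Sun (only option left). Eliminate Sun elsewhere: x_2.
x_7 must be Sat (only option left). Eliminate Sat elsewhere: x_3.
x_3 must be Tue (only option left). Eliminate Tue elsewhere: x_4.
Determined: x_3=Tue, x_6=Sun, x_7=Sat. The other variables each still have more than one consistent value. That makes 3.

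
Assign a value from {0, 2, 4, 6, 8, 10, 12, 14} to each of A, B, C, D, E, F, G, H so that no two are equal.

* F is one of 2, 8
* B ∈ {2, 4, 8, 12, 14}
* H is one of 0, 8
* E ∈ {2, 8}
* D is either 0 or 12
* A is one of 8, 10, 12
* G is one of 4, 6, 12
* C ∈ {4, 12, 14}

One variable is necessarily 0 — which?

H

The 8 variables draw from only 8 values {0, 2, 4, 6, 8, 10, 12, 14}, so each is used; only G can be 6, hence G = 6.
The 7 still-open variables together cover exactly {0, 2, 4, 8, 10, 12, 14} — 7 values for 7 variables — and 10 appears only in A's list, so A = 10.
E and F share exactly the 2 values {2, 8}; by pigeonhole those values go to them, so strike 2, 8 from B, H.
So 0 goes to H.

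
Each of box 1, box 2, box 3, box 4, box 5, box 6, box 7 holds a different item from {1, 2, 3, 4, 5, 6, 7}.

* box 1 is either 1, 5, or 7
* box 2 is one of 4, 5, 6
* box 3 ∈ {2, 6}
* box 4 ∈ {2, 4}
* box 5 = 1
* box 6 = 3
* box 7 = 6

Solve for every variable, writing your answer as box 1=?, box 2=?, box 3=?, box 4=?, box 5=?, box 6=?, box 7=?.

box 5 has just one choice, so box 5 = 1. Eliminate 1 elsewhere: box 1.
box 6 must be 3 (only option left).
box 7's domain is down to {6}, so box 7 = 6. So box 2, box 3 can't be 6.
box 3's domain is down to {2}, so box 3 = 2. Strike 2 from box 4.
box 4's domain is down to {4}, so box 4 = 4. So box 2 can't be 4.
box 2's domain is down to {5}, so box 2 = 5. Remove 5 from box 1.
box 1 has just one choice, so box 1 = 7.

box 1=7, box 2=5, box 3=2, box 4=4, box 5=1, box 6=3, box 7=6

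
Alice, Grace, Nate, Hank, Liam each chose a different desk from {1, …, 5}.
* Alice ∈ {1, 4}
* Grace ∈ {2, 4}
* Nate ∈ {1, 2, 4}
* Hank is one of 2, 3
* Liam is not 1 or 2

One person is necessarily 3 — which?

Hank

The 5 variables draw from only 5 values {1, 2, 3, 4, 5}, so each is used; only Liam can be 5, hence Liam = 5.
The 4 still-open variables draw from only 4 values {1, 2, 3, 4}, so each is used; only Hank can be 3, hence Hank = 3.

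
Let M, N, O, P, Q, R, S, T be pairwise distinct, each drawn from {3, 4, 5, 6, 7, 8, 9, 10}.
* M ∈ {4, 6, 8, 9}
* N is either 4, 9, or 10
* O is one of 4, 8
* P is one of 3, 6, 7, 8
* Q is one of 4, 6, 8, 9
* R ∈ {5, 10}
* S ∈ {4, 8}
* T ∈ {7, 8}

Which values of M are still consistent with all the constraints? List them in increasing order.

The 8 variables draw from only 8 values {3, 4, 5, 6, 7, 8, 9, 10}, so each is used; only P can be 3, hence P = 3.
The 7 still-open variables draw from only 7 values {4, 5, 6, 7, 8, 9, 10}, so each is used; only R can be 5, hence R = 5.
The 6 still-open variables together cover exactly {4, 6, 7, 8, 9, 10} — 6 values for 6 variables — and 7 appears only in T's list, so T = 7.
Among the 5 still-open variables, 10 fits only N (and all 5 values in {4, 6, 8, 9, 10} must be used), so N = 10.
O and S share exactly the 2 values {4, 8}; by pigeonhole those values go to them, so strike 4, 8 from M, Q.
No further eliminations apply; M can still be any of 6, 9.

6, 9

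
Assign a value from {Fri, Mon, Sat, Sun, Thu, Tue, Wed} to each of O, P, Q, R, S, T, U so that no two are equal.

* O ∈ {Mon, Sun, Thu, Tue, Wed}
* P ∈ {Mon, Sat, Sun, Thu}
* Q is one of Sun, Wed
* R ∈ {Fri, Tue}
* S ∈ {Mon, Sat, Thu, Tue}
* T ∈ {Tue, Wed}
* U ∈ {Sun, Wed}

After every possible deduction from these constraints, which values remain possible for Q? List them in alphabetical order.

Sun, Wed

The 7 variables together cover exactly {Fri, Mon, Sat, Sun, Thu, Tue, Wed} — 7 values for 7 variables — and Fri appears only in R's list, so R = Fri.
Q and U between them cover only {Sun, Wed} — a naked pair. Remove those values from O, P, T.
That leaves T = Tue. Remove Tue from O, S.
No further eliminations apply; Q can still be any of Sun, Wed.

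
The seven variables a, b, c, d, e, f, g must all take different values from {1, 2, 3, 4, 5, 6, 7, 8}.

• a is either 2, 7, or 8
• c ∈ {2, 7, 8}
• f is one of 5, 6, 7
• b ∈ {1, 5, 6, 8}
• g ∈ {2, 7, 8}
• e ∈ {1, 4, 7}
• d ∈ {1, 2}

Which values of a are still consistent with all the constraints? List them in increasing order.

Among the 7 variables, 4 fits only e (and all 7 values in {1, 2, 4, 5, 6, 7, 8} must be used), so e = 4.
The 3 variables a, c, g are confined to {2, 7, 8}, which locks those values in; drop them from b, d, f.
d must be 1 (only option left). Remove 1 from b.
No further eliminations apply; a can still be any of 2, 7, 8.

2, 7, 8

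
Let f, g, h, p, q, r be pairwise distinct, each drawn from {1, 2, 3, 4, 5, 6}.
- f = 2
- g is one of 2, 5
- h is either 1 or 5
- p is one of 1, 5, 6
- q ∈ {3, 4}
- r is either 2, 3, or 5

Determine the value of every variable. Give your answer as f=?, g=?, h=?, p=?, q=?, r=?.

f has just one choice, so f = 2. Strike 2 from g, r.
g has just one choice, so g = 5. Strike 5 from h, p, r.
h has just one choice, so h = 1. Eliminate 1 elsewhere: p.
p has just one choice, so p = 6.
r has just one choice, so r = 3. Remove 3 from q.
That leaves q = 4.

f=2, g=5, h=1, p=6, q=4, r=3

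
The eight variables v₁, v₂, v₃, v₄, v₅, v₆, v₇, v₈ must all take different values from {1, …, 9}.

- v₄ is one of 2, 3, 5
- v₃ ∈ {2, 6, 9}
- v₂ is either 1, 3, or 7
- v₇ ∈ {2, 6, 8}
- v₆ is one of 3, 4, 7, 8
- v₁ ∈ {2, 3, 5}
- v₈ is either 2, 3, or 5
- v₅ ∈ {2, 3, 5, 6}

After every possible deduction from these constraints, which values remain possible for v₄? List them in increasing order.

v₁, v₄, v₈ share exactly the 3 values {2, 3, 5}; by pigeonhole those values go to them, so strike 2, 3, 5 from v₂, v₃, v₅, v₆, v₇.
v₅ has just one choice, so v₅ = 6. So v₃, v₇ can't be 6.
v₇ must be 8 (only option left). Remove 8 from v₆.
That leaves v₃ = 9.
No further eliminations apply; v₄ can still be any of 2, 3, 5.

2, 3, 5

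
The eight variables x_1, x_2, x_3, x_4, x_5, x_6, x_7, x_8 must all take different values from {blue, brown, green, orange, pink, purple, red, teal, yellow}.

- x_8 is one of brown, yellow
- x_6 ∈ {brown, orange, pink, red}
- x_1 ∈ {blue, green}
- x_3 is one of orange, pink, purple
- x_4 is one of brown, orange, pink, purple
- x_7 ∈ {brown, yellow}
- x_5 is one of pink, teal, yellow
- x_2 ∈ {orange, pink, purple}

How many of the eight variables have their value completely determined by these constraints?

x_7 and x_8 share exactly the 2 values {brown, yellow}; by pigeonhole those values go to them, so strike brown, yellow from x_4, x_5, x_6.
x_2, x_3, x_4 share exactly the 3 values {orange, pink, purple}; by pigeonhole those values go to them, so strike orange, pink, purple from x_5, x_6.
x_5 must be teal (only option left).
x_6 has just one choice, so x_6 = red.
Determined: x_5=teal, x_6=red. The other variables each still have more than one consistent value. That makes 2.

2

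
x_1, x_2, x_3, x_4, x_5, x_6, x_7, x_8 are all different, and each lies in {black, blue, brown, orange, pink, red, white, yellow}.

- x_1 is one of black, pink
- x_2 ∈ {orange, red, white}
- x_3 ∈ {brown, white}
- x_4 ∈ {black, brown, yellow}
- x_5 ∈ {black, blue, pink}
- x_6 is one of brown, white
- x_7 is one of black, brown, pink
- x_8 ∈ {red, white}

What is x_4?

yellow

The 8 variables draw from only 8 values {black, blue, brown, orange, pink, red, white, yellow}, so each is used; only x_5 can be blue, hence x_5 = blue.
The 7 still-open variables together cover exactly {black, brown, orange, pink, red, white, yellow} — 7 values for 7 variables — and orange appears only in x_2's list, so x_2 = orange.
The 6 still-open variables together cover exactly {black, brown, pink, red, white, yellow} — 6 values for 6 variables — and red appears only in x_8's list, so x_8 = red.
The 5 still-open variables together cover exactly {black, brown, pink, white, yellow} — 5 values for 5 variables — and yellow appears only in x_4's list, so x_4 = yellow.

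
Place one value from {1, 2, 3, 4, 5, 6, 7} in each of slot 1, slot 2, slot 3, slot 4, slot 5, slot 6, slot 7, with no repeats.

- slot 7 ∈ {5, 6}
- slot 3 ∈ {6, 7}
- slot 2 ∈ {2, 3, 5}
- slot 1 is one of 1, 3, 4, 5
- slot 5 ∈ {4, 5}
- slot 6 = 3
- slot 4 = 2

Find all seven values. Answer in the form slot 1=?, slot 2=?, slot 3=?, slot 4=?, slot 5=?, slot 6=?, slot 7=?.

slot 1=1, slot 2=5, slot 3=7, slot 4=2, slot 5=4, slot 6=3, slot 7=6

slot 4 must be 2 (only option left). Eliminate 2 elsewhere: slot 2.
slot 6 must be 3 (only option left). Strike 3 from slot 1, slot 2.
slot 2's domain is down to {5}, so slot 2 = 5. Remove 5 from slot 1, slot 5, slot 7.
slot 5 has just one choice, so slot 5 = 4. Strike 4 from slot 1.
slot 7 has just one choice, so slot 7 = 6. Eliminate 6 elsewhere: slot 3.
That leaves slot 1 = 1.
That leaves slot 3 = 7.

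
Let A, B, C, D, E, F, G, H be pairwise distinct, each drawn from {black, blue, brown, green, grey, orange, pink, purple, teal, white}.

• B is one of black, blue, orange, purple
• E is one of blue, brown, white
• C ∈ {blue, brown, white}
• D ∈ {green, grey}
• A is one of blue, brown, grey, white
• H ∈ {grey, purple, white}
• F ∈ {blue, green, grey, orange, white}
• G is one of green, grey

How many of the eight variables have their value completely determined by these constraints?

The 8 variables draw from only 8 values {black, blue, brown, green, grey, orange, purple, white}, so each is used; only B can be black, hence B = black.
The 7 still-open variables draw from only 7 values {blue, brown, green, grey, orange, purple, white}, so each is used; only F can be orange, hence F = orange.
The 6 still-open variables draw from only 6 values {blue, brown, green, grey, purple, white}, so each is used; only H can be purple, hence H = purple.
D and G share exactly the 2 values {green, grey}; by pigeonhole those values go to them, so strike green, grey from A.
Determined: B=black, F=orange, H=purple. The other variables each still have more than one consistent value. That makes 3.

3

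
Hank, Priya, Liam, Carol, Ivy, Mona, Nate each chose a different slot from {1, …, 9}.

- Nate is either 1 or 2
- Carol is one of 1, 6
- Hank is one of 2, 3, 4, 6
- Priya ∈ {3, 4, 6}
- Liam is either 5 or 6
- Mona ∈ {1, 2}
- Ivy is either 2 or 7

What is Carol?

The 7 variables together cover exactly {1, 2, 3, 4, 5, 6, 7} — 7 values for 7 variables — and 5 appears only in Liam's list, so Liam = 5.
The 6 still-open variables together cover exactly {1, 2, 3, 4, 6, 7} — 6 values for 6 variables — and 7 appears only in Ivy's list, so Ivy = 7.
Mona and Nate share exactly the 2 values {1, 2}; by pigeonhole those values go to them, so strike 1, 2 from Hank, Carol.
So Carol = 6.

6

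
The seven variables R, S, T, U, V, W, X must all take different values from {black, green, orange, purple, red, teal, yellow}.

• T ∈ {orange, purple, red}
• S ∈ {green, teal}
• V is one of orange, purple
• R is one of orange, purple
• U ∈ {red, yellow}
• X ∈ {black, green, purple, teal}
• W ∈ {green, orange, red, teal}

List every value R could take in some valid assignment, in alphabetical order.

orange, purple

The 7 variables draw from only 7 values {black, green, orange, purple, red, teal, yellow}, so each is used; only X can be black, hence X = black.
The 6 still-open variables draw from only 6 values {green, orange, purple, red, teal, yellow}, so each is used; only U can be yellow, hence U = yellow.
R and V share exactly the 2 values {orange, purple}; by pigeonhole those values go to them, so strike orange, purple from T, W.
That leaves T = red. Remove red from W.
No further eliminations apply; R can still be any of orange, purple.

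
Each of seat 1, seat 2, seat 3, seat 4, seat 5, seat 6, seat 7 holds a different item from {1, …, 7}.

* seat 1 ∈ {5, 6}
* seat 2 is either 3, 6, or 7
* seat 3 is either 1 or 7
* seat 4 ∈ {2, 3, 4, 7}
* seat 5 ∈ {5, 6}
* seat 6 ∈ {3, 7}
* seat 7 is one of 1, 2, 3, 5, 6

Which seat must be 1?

seat 3

The 7 variables together cover exactly {1, 2, 3, 4, 5, 6, 7} — 7 values for 7 variables — and 4 appears only in seat 4's list, so seat 4 = 4.
Among the 6 still-open variables, 2 fits only seat 7 (and all 6 values in {1, 2, 3, 5, 6, 7} must be used), so seat 7 = 2.
The 5 still-open variables draw from only 5 values {1, 3, 5, 6, 7}, so each is used; only seat 3 can be 1, hence seat 3 = 1.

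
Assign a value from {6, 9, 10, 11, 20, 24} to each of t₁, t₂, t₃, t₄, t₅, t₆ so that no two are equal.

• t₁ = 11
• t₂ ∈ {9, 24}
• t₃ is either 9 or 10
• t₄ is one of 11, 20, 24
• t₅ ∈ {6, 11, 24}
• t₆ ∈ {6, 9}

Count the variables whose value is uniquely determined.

t₁'s domain is down to {11}, so t₁ = 11. So t₄, t₅ can't be 11.
Among the 5 still-open variables, 10 fits only t₃ (and all 5 values in {6, 9, 10, 20, 24} must be used), so t₃ = 10.
Among the 4 still-open variables, 20 fits only t₄ (and all 4 values in {6, 9, 20, 24} must be used), so t₄ = 20.
Determined: t₁=11, t₃=10, t₄=20. The other variables each still have more than one consistent value. That makes 3.

3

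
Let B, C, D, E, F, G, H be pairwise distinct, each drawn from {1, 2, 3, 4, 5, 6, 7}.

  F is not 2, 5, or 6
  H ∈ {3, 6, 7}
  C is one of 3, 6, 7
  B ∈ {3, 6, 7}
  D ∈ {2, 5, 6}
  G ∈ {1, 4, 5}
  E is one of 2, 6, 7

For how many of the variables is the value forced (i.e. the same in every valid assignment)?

The 3 variables B, C, H are confined to {3, 6, 7}, which locks those values in; drop them from D, E, F.
E's domain is down to {2}, so E = 2. Eliminate 2 elsewhere: D.
That leaves D = 5. Eliminate 5 elsewhere: G.
Determined: D=5, E=2. The other variables each still have more than one consistent value. That makes 2.

2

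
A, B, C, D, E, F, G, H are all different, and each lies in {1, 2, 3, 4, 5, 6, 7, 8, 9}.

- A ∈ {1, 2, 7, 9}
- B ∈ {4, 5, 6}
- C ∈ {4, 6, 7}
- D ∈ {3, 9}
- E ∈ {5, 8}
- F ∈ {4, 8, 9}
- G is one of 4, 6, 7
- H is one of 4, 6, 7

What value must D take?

3

The 3 variables C, G, H are confined to {4, 6, 7}, which locks those values in; drop them from A, B, F.
That leaves B = 5. Strike 5 from E.
E must be 8 (only option left). So F can't be 8.
That leaves F = 9. Strike 9 from A, D.
So D = 3.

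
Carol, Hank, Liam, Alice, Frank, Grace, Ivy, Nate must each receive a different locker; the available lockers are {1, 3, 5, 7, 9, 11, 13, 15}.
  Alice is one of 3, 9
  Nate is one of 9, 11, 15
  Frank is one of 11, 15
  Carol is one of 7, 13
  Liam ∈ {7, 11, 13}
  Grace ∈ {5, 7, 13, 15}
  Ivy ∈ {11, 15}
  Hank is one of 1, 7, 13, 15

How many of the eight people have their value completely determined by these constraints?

4

The 8 variables together cover exactly {1, 3, 5, 7, 9, 11, 13, 15} — 8 values for 8 variables — and 1 appears only in Hank's list, so Hank = 1.
The 7 still-open variables draw from only 7 values {3, 5, 7, 9, 11, 13, 15}, so each is used; only Alice can be 3, hence Alice = 3.
Among the 6 still-open variables, 5 fits only Grace (and all 6 values in {5, 7, 9, 11, 13, 15} must be used), so Grace = 5.
The 5 still-open variables draw from only 5 values {7, 9, 11, 13, 15}, so each is used; only Nate can be 9, hence Nate = 9.
The 2 variables Frank and Ivy are confined to {11, 15}, which locks those values in; drop them from Liam.
Determined: Hank=1, Alice=3, Grace=5, Nate=9. The other people each still have more than one consistent value. That makes 4.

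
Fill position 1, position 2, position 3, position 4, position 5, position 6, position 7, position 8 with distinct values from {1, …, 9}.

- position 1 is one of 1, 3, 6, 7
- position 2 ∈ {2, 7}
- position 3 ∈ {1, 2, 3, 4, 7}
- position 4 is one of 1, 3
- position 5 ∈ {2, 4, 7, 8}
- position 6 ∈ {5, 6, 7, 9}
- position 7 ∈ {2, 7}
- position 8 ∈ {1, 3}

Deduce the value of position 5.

8

position 2 and position 7 share exactly the 2 values {2, 7}; by pigeonhole those values go to them, so strike 2, 7 from position 1, position 3, position 5, position 6.
position 4 and position 8 between them cover only {1, 3} — a naked pair. Remove those values from position 1, position 3.
That leaves position 1 = 6. Remove 6 from position 6.
position 3's domain is down to {4}, so position 3 = 4. Eliminate 4 elsewhere: position 5.
So position 5 = 8.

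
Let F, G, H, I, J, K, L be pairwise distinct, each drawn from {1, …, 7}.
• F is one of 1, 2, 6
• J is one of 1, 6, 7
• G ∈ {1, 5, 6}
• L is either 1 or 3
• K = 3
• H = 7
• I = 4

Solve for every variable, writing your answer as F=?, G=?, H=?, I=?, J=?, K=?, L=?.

H must be 7 (only option left). Eliminate 7 elsewhere: J.
I must be 4 (only option left).
K must be 3 (only option left). Strike 3 from L.
L must be 1 (only option left). So F, G, J can't be 1.
J's domain is down to {6}, so J = 6. Remove 6 from F, G.
F has just one choice, so F = 2.
That leaves G = 5.

F=2, G=5, H=7, I=4, J=6, K=3, L=1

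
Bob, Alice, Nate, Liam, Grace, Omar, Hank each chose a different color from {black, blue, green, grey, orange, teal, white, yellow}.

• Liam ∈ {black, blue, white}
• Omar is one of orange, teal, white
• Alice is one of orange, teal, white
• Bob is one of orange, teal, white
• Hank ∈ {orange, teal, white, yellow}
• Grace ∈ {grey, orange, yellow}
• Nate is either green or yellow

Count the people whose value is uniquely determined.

The 3 variables Bob, Alice, Omar are confined to {orange, teal, white}, which locks those values in; drop them from Liam, Grace, Hank.
Hank has just one choice, so Hank = yellow. So Nate, Grace can't be yellow.
Nate has just one choice, so Nate = green.
That leaves Grace = grey.
Determined: Nate=green, Grace=grey, Hank=yellow. The other people each still have more than one consistent value. That makes 3.

3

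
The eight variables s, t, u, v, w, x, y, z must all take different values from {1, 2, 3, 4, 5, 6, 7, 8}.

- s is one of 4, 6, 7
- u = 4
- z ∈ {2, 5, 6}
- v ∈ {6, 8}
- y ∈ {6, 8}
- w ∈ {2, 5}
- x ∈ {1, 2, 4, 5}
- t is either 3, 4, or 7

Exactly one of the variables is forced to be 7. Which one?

s

u must be 4 (only option left). So s, t, x can't be 4.
The 7 still-open variables draw from only 7 values {1, 2, 3, 5, 6, 7, 8}, so each is used; only x can be 1, hence x = 1.
The 6 still-open variables together cover exactly {2, 3, 5, 6, 7, 8} — 6 values for 6 variables — and 3 appears only in t's list, so t = 3.
Among the 5 still-open variables, 7 fits only s (and all 5 values in {2, 5, 6, 7, 8} must be used), so s = 7.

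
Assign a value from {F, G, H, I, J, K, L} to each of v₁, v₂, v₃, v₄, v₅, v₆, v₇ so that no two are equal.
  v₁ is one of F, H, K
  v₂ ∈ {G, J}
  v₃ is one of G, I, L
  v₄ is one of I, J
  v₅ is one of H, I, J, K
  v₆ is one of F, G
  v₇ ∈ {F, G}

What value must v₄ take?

I

The 7 variables draw from only 7 values {F, G, H, I, J, K, L}, so each is used; only v₃ can be L, hence v₃ = L.
The 2 variables v₆ and v₇ are confined to {F, G}, which locks those values in; drop them from v₁, v₂.
That leaves v₂ = J. Eliminate J elsewhere: v₄, v₅.
So v₄ = I.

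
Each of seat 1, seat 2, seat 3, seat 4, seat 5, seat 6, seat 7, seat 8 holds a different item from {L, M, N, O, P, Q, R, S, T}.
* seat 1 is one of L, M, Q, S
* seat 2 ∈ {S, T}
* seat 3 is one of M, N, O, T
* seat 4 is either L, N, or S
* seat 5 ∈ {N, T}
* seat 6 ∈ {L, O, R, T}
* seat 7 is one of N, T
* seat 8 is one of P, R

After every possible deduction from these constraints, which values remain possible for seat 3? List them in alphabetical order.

seat 5 and seat 7 between them cover only {N, T} — a naked pair. Remove those values from seat 2, seat 3, seat 4, seat 6.
seat 2 must be S (only option left). So seat 1, seat 4 can't be S.
That leaves seat 4 = L. Remove L from seat 1, seat 6.
No further eliminations apply; seat 3 can still be any of M, O.

M, O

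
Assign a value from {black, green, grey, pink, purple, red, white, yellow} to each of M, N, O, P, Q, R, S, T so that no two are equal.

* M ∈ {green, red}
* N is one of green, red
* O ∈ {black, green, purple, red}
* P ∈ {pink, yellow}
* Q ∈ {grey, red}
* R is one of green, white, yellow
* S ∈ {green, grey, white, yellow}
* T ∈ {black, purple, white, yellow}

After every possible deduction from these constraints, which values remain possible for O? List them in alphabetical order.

Among the 8 variables, pink fits only P (and all 8 values in {black, green, grey, pink, purple, red, white, yellow} must be used), so P = pink.
M and N between them cover only {green, red} — a naked pair. Remove those values from O, Q, R, S.
Q must be grey (only option left). Eliminate grey elsewhere: S.
The 2 variables R and S are confined to {white, yellow}, which locks those values in; drop them from T.
No further eliminations apply; O can still be any of black, purple.

black, purple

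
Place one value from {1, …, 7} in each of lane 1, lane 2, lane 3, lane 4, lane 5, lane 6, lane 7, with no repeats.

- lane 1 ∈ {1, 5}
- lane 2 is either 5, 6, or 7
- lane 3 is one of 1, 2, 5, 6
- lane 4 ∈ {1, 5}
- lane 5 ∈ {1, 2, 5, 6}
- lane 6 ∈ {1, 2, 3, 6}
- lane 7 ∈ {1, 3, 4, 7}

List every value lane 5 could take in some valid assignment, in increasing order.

2, 6

Among the 7 variables, 4 fits only lane 7 (and all 7 values in {1, 2, 3, 4, 5, 6, 7} must be used), so lane 7 = 4.
The 6 still-open variables together cover exactly {1, 2, 3, 5, 6, 7} — 6 values for 6 variables — and 3 appears only in lane 6's list, so lane 6 = 3.
The 5 still-open variables together cover exactly {1, 2, 5, 6, 7} — 5 values for 5 variables — and 7 appears only in lane 2's list, so lane 2 = 7.
lane 1 and lane 4 between them cover only {1, 5} — a naked pair. Remove those values from lane 3, lane 5.
No further eliminations apply; lane 5 can still be any of 2, 6.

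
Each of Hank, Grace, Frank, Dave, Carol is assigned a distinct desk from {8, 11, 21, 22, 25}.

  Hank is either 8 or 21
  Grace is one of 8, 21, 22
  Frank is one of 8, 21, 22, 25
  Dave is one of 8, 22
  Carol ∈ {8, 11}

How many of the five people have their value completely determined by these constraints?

2

Among the 5 variables, 11 fits only Carol (and all 5 values in {8, 11, 21, 22, 25} must be used), so Carol = 11.
The 4 still-open variables together cover exactly {8, 21, 22, 25} — 4 values for 4 variables — and 25 appears only in Frank's list, so Frank = 25.
Determined: Frank=25, Carol=11. The other people each still have more than one consistent value. That makes 2.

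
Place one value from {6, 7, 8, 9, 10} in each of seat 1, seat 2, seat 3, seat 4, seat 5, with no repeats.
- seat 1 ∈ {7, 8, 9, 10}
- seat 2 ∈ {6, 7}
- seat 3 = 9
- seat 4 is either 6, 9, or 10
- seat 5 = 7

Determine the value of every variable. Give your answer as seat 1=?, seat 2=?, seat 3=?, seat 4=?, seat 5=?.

seat 1=8, seat 2=6, seat 3=9, seat 4=10, seat 5=7

seat 3's domain is down to {9}, so seat 3 = 9. So seat 1, seat 4 can't be 9.
seat 5 must be 7 (only option left). Eliminate 7 elsewhere: seat 1, seat 2.
seat 2 has just one choice, so seat 2 = 6. Strike 6 from seat 4.
That leaves seat 4 = 10. Strike 10 from seat 1.
That leaves seat 1 = 8.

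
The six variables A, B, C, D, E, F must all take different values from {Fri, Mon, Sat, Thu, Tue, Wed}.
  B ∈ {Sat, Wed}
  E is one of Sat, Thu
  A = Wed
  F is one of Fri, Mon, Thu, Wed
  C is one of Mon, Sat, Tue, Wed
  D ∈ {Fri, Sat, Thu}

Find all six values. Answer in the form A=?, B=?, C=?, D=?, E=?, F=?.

A=Wed, B=Sat, C=Tue, D=Fri, E=Thu, F=Mon

A's domain is down to {Wed}, so A = Wed. Eliminate Wed elsewhere: B, C, F.
B's domain is down to {Sat}, so B = Sat. Strike Sat from C, D, E.
E has just one choice, so E = Thu. Eliminate Thu elsewhere: D, F.
D has just one choice, so D = Fri. Remove Fri from F.
That leaves F = Mon. Eliminate Mon elsewhere: C.
C must be Tue (only option left).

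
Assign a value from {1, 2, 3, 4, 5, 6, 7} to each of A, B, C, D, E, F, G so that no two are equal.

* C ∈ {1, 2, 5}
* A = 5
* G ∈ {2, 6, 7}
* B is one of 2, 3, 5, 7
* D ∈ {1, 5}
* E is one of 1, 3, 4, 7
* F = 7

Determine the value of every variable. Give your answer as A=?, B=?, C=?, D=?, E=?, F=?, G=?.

A has just one choice, so A = 5. Strike 5 from B, C, D.
That leaves D = 1. So C, E can't be 1.
F's domain is down to {7}, so F = 7. Eliminate 7 elsewhere: B, E, G.
That leaves C = 2. Remove 2 from B, G.
G has just one choice, so G = 6.
B's domain is down to {3}, so B = 3. So E can't be 3.
E has just one choice, so E = 4.

A=5, B=3, C=2, D=1, E=4, F=7, G=6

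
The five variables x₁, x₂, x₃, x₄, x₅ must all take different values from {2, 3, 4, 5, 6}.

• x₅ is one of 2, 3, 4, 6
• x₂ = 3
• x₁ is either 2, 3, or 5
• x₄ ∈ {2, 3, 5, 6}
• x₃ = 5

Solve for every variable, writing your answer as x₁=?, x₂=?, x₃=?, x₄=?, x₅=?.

x₂ has just one choice, so x₂ = 3. Remove 3 from x₁, x₄, x₅.
x₃'s domain is down to {5}, so x₃ = 5. Eliminate 5 elsewhere: x₁, x₄.
x₁ must be 2 (only option left). Strike 2 from x₄, x₅.
x₄ must be 6 (only option left). Strike 6 from x₅.
x₅ must be 4 (only option left).

x₁=2, x₂=3, x₃=5, x₄=6, x₅=4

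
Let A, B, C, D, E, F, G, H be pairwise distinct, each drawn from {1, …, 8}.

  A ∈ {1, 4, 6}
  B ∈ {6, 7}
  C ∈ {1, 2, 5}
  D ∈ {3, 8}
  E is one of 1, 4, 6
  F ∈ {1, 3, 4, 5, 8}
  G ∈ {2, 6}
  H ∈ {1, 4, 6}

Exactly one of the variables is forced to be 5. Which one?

Among the 8 variables, 7 fits only B (and all 8 values in {1, 2, 3, 4, 5, 6, 7, 8} must be used), so B = 7.
A, E, H share exactly the 3 values {1, 4, 6}; by pigeonhole those values go to them, so strike 1, 4, 6 from C, F, G.
That leaves G = 2. Strike 2 from C.
So 5 goes to C.

C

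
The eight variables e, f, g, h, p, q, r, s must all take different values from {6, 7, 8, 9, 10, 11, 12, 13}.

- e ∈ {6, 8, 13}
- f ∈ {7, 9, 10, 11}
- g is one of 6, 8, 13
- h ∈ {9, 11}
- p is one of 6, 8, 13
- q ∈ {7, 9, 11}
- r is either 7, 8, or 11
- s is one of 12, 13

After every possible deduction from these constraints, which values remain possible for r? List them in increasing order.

7, 11

Among the 8 variables, 10 fits only f (and all 8 values in {6, 7, 8, 9, 10, 11, 12, 13} must be used), so f = 10.
The 7 still-open variables together cover exactly {6, 7, 8, 9, 11, 12, 13} — 7 values for 7 variables — and 12 appears only in s's list, so s = 12.
e, g, p between them cover only {6, 8, 13} — a naked triple. Remove those values from r.
No further eliminations apply; r can still be any of 7, 11.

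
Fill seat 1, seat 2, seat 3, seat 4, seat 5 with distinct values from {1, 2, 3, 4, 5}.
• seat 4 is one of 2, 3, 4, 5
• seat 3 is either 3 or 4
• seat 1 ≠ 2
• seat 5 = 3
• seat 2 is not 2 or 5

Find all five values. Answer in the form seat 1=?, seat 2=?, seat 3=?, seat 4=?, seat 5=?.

seat 1=5, seat 2=1, seat 3=4, seat 4=2, seat 5=3

seat 5's domain is down to {3}, so seat 5 = 3. Eliminate 3 elsewhere: seat 1, seat 2, seat 3, seat 4.
seat 3 must be 4 (only option left). Strike 4 from seat 1, seat 2, seat 4.
seat 2 must be 1 (only option left). So seat 1 can't be 1.
seat 1 has just one choice, so seat 1 = 5. Remove 5 from seat 4.
seat 4 has just one choice, so seat 4 = 2.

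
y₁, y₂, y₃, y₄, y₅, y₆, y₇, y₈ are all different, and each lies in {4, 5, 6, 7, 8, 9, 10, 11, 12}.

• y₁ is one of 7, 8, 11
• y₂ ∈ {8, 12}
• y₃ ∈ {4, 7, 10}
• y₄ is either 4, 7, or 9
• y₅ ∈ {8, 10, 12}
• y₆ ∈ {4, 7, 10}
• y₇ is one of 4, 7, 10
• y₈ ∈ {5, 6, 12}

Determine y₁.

y₃, y₆, y₇ between them cover only {4, 7, 10} — a naked triple. Remove those values from y₁, y₄, y₅.
y₄'s domain is down to {9}, so y₄ = 9.
The 2 variables y₂ and y₅ are confined to {8, 12}, which locks those values in; drop them from y₁, y₈.
So y₁ = 11.

11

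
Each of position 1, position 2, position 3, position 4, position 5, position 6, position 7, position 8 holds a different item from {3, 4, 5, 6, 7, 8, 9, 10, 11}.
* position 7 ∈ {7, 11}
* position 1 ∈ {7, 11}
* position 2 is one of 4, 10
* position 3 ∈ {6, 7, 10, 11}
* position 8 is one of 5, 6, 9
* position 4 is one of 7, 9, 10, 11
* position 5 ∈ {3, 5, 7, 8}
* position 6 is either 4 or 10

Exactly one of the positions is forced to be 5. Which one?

position 8

position 1 and position 7 between them cover only {7, 11} — a naked pair. Remove those values from position 3, position 4, position 5.
position 2 and position 6 between them cover only {4, 10} — a naked pair. Remove those values from position 3, position 4.
position 3 must be 6 (only option left). Eliminate 6 elsewhere: position 8.
That leaves position 4 = 9. So position 8 can't be 9.
So 5 goes to position 8.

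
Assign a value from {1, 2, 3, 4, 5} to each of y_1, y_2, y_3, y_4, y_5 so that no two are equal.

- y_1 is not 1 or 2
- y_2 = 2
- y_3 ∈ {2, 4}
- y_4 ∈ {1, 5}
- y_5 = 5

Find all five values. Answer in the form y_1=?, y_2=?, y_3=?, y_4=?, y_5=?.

y_1=3, y_2=2, y_3=4, y_4=1, y_5=5

y_2 has just one choice, so y_2 = 2. Remove 2 from y_3.
y_3 must be 4 (only option left). Remove 4 from y_1.
y_5 must be 5 (only option left). Remove 5 from y_1, y_4.
y_1's domain is down to {3}, so y_1 = 3.
That leaves y_4 = 1.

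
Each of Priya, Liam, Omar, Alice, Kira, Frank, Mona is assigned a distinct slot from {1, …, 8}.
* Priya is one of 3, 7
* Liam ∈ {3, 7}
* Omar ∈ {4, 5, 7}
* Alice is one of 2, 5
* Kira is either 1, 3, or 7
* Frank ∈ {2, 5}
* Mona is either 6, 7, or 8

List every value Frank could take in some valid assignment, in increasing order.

2, 5

Priya and Liam share exactly the 2 values {3, 7}; by pigeonhole those values go to them, so strike 3, 7 from Omar, Kira, Mona.
Kira's domain is down to {1}, so Kira = 1.
Alice and Frank between them cover only {2, 5} — a naked pair. Remove those values from Omar.
Omar has just one choice, so Omar = 4.
No further eliminations apply; Frank can still be any of 2, 5.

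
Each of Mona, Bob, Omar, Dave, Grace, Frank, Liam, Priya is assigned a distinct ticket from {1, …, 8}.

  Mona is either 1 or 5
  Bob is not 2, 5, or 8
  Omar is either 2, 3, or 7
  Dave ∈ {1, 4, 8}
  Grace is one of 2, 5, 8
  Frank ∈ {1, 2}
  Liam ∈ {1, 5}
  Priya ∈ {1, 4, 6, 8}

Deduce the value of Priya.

6

Mona and Liam share exactly the 2 values {1, 5}; by pigeonhole those values go to them, so strike 1, 5 from Bob, Dave, Grace, Frank, Priya.
Frank has just one choice, so Frank = 2. Remove 2 from Omar, Grace.
Grace must be 8 (only option left). Eliminate 8 elsewhere: Dave, Priya.
Dave has just one choice, so Dave = 4. Remove 4 from Bob, Priya.
So Priya = 6.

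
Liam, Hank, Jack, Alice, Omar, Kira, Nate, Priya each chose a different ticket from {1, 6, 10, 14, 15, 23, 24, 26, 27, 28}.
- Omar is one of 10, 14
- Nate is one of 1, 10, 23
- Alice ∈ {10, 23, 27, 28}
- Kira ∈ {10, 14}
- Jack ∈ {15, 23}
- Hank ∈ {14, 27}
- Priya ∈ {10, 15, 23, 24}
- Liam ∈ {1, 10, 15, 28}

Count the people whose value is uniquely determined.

The 8 variables draw from only 8 values {1, 10, 14, 15, 23, 24, 27, 28}, so each is used; only Priya can be 24, hence Priya = 24.
Omar and Kira share exactly the 2 values {10, 14}; by pigeonhole those values go to them, so strike 10, 14 from Liam, Hank, Alice, Nate.
That leaves Hank = 27. Remove 27 from Alice.
Determined: Hank=27, Priya=24. The other people each still have more than one consistent value. That makes 2.

2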